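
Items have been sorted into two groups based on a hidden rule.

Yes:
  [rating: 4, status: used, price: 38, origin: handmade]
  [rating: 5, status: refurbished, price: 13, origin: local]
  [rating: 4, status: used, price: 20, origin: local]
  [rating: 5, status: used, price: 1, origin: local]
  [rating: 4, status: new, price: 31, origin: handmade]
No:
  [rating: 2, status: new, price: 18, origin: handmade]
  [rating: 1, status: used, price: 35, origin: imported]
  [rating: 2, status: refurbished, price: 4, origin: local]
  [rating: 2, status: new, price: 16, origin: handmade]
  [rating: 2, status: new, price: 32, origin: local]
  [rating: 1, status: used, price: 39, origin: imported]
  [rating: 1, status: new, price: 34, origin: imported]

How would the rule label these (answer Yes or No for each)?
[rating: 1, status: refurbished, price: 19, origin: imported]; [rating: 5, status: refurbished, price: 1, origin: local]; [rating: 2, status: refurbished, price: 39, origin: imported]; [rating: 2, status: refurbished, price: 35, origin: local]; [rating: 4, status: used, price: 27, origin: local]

No, Yes, No, No, Yes

The rule appears to be: rating ≥ 4.
[rating: 1, status: refurbished, price: 19, origin: imported]: No (rating = 1). [rating: 5, status: refurbished, price: 1, origin: local]: Yes (rating = 5). [rating: 2, status: refurbished, price: 39, origin: imported]: No (rating = 2). [rating: 2, status: refurbished, price: 35, origin: local]: No (rating = 2). [rating: 4, status: used, price: 27, origin: local]: Yes (rating = 4).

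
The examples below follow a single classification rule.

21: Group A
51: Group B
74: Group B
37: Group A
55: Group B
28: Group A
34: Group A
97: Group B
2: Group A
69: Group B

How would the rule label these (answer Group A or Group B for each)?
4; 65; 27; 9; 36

All 'Group A' examples share one property — at most 37 — and every 'Group B' example lacks it.
4: 4 ≤ 37 — qualifies, so Group A. 65: 65 > 37 — does not pass, so Group B. 27: 27 ≤ 37 — qualifies, so Group A. 9: 9 ≤ 37 — qualifies, so Group A. 36: 36 ≤ 37 — qualifies, so Group A.

Group A, Group B, Group A, Group A, Group A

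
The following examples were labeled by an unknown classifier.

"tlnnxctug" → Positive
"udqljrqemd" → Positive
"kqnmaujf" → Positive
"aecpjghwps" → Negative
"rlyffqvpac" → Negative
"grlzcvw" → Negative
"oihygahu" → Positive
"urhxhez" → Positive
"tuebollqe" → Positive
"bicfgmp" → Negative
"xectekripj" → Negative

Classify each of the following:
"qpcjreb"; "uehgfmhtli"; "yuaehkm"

The distinguishing property — contains 'u' — holds for all the 'Positive' cases and none of the 'Negative' cases.
"qpcjreb" — no 'u', hence Negative. "uehgfmhtli" — has 'u', hence Positive. "yuaehkm" — has 'u', hence Positive.

Negative, Positive, Positive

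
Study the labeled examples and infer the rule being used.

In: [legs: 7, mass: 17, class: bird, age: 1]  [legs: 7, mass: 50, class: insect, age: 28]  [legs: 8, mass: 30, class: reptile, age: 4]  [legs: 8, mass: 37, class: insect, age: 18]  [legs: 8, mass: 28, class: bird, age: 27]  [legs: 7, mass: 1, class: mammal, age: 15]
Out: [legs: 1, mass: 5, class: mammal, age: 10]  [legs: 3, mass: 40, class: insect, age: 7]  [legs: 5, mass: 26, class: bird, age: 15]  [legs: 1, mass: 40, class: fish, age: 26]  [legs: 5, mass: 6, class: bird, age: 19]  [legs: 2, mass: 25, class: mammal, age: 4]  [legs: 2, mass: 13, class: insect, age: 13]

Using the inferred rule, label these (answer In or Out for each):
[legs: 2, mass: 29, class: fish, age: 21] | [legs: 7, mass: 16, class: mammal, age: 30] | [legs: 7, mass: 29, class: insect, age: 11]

Out, In, In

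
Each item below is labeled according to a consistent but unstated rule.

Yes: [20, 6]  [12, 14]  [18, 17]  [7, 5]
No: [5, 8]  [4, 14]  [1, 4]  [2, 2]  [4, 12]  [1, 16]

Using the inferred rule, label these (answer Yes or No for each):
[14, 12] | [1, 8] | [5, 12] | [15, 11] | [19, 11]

Yes, No, No, Yes, Yes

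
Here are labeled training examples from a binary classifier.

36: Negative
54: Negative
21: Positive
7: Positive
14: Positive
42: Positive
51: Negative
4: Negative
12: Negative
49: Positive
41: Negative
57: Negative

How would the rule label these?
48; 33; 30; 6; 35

Checking candidate rules against both groups, what survives is: multiple of 7.
Negative: 48, since 48 = 7·6 + 6. Negative: 33, since 33 = 7·4 + 5. Negative: 30, since 30 = 7·4 + 2. Negative: 6, since 6 = 7·0 + 6. Positive: 35, since 35 = 7·5.

Negative, Negative, Negative, Negative, Positive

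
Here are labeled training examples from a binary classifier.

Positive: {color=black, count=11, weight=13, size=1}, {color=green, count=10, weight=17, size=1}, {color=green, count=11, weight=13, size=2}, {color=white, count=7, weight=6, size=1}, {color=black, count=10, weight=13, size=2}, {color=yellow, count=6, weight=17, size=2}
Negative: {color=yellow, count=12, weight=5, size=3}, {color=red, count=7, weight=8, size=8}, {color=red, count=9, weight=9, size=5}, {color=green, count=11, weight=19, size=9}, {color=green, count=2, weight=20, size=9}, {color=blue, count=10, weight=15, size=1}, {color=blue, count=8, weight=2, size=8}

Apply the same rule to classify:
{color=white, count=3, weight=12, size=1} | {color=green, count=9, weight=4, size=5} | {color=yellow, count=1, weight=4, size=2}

The rule appears to be: weight ≠ 15 AND size ≤ 2.
{color=white, count=3, weight=12, size=1}: weight = 12, size = 1, meets the rule → Positive. {color=green, count=9, weight=4, size=5}: weight = 4, size = 5, fails this test → Negative. {color=yellow, count=1, weight=4, size=2}: weight = 4, size = 2, meets the rule → Positive.

Positive, Negative, Positive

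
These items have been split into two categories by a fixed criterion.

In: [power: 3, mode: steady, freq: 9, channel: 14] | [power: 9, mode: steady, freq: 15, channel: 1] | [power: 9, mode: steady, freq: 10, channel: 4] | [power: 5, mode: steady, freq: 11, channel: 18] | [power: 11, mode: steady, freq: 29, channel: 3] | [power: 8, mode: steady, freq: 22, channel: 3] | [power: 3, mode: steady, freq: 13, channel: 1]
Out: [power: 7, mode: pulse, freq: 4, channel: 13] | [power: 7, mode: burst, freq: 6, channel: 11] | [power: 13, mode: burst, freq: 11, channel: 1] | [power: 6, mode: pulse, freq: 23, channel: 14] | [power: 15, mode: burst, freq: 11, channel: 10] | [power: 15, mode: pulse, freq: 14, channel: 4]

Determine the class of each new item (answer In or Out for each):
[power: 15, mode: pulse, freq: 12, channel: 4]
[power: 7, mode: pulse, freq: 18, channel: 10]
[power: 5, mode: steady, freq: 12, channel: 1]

The classifier is using: mode is steady.

Out, Out, In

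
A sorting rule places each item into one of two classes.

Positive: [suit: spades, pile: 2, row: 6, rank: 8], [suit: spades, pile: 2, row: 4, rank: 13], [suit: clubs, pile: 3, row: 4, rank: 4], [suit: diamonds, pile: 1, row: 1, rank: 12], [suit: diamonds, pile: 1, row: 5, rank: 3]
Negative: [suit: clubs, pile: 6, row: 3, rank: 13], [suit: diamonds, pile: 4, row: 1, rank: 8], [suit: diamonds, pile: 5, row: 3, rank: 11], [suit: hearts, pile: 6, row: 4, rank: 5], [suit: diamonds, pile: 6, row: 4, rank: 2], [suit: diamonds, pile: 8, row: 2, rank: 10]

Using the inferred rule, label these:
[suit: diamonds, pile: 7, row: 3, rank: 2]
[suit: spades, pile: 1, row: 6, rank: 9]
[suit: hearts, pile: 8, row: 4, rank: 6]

Negative, Positive, Negative

'Positive' ⟺ pile ≤ 3.
[suit: diamonds, pile: 7, row: 3, rank: 2]: pile = 7, fails the rule → Negative. [suit: spades, pile: 1, row: 6, rank: 9]: pile = 1, matches → Positive. [suit: hearts, pile: 8, row: 4, rank: 6]: pile = 8, fails the rule → Negative.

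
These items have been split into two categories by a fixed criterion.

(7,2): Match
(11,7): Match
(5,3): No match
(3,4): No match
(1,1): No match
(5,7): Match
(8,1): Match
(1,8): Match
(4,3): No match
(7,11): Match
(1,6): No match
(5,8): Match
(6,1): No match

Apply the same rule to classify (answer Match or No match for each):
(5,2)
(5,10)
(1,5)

The pattern is that an item is 'Match' exactly when: sum ≥ 9.
(5,2) — 5+2 = 7, hence No match.
(5,10) — 5+10 = 15, hence Match.
(1,5) — 1+5 = 6, hence No match.

No match, Match, No match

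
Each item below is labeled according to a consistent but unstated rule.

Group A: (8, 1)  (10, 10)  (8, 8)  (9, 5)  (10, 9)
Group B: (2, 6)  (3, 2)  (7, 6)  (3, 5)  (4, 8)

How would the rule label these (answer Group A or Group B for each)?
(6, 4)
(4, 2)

All 'Group A' examples share one property — first ≥ 8 — and every 'Group B' example lacks it.
(6, 4): Group B (first 6). (4, 2): Group B (first 4).

Group B, Group B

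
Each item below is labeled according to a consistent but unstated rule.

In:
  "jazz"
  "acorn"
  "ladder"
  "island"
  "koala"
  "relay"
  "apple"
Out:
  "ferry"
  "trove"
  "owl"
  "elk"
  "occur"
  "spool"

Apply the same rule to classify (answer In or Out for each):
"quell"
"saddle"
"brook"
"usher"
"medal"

Out, In, Out, Out, In

The pattern is that an item is 'In' exactly when: contains 'a'.
"quell" → no 'a' → Out. "saddle" → has 'a' → In. "brook" → no 'a' → Out. "usher" → no 'a' → Out. "medal" → has 'a' → In.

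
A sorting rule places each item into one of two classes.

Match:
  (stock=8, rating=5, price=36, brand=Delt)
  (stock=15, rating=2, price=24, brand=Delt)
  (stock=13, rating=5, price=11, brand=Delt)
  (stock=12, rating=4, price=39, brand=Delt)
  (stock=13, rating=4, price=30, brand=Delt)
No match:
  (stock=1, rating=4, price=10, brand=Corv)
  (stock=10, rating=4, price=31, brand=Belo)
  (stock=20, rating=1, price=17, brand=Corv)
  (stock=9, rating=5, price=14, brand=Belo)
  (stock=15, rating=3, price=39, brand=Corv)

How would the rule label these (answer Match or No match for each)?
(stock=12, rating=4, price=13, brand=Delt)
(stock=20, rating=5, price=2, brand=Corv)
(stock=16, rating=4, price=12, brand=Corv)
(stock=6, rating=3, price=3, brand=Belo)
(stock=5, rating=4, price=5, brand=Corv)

Match, No match, No match, No match, No match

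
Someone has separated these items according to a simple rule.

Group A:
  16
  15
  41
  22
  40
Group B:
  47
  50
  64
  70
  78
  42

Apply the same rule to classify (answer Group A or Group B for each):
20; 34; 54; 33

A rule that fits every label: at most 41 — true of each 'Group A' example, false of each 'Group B' one.
20: 20 ≤ 41, matches → Group A.
34: 34 ≤ 41, matches → Group A.
54: 54 > 41, does not satisfy this → Group B.
33: 33 ≤ 41, matches → Group A.

Group A, Group A, Group B, Group A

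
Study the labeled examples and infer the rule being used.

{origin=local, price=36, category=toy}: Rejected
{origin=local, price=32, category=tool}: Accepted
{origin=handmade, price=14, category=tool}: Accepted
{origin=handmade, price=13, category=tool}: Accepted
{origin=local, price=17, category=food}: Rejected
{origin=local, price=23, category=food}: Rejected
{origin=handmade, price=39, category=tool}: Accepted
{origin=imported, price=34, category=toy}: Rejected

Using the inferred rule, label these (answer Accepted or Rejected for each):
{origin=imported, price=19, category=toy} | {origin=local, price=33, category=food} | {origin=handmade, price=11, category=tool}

Rejected, Rejected, Accepted

Every 'Accepted' example satisfies: category is tool. None of the 'Rejected' examples do.
Rejected: {origin=imported, price=19, category=toy}, since category is toy.
Rejected: {origin=local, price=33, category=food}, since category is food.
Accepted: {origin=handmade, price=11, category=tool}, since category is tool.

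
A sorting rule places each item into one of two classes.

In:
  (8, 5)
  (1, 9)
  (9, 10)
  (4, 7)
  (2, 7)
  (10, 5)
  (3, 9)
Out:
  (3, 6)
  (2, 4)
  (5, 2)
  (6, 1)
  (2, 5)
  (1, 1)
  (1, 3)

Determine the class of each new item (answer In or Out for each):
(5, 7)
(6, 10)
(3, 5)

In, In, Out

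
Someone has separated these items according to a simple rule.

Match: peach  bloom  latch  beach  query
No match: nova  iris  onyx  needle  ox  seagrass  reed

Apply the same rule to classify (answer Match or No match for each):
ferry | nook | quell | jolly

Rule: odd length. This holds for each 'Match' example and fails for each 'No match' one.
ferry: Match (length 5). nook: No match (length 4). quell: Match (length 5). jolly: Match (length 5).

Match, No match, Match, Match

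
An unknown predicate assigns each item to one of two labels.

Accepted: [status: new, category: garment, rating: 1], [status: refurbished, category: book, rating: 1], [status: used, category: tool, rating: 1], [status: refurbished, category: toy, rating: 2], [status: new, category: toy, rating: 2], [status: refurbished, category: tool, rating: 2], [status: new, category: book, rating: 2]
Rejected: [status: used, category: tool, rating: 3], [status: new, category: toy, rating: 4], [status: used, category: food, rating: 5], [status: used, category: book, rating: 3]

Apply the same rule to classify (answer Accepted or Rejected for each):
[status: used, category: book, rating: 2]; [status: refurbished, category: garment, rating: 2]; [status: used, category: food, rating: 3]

Accepted, Accepted, Rejected

The pattern is that an item is 'Accepted' exactly when: rating ≤ 2.
Accepted: [status: used, category: book, rating: 2], since rating = 2. Accepted: [status: refurbished, category: garment, rating: 2], since rating = 2. Rejected: [status: used, category: food, rating: 3], since rating = 3.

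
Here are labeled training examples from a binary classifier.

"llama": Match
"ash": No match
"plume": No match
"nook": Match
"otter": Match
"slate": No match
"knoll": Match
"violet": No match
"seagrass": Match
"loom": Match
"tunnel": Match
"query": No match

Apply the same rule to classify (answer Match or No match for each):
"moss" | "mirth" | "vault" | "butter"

The classifier is using: has a double letter.
"moss": 'ss' doubled, meets the rule → Match. "mirth": no doubled letter, fails this test → No match. "vault": no doubled letter, fails this test → No match. "butter": 'tt' doubled, meets the rule → Match.

Match, No match, No match, Match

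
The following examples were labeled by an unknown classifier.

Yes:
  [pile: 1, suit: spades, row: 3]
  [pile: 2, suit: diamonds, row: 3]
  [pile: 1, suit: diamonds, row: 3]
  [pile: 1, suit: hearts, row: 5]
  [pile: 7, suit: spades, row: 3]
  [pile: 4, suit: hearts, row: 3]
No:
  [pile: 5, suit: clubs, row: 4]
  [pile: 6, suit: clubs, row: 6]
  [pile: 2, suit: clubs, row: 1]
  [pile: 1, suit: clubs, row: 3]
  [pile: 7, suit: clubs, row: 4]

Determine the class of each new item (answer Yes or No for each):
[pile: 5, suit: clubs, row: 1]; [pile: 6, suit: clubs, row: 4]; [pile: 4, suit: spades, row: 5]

One predicate separates the groups cleanly: suit is not clubs.
No: [pile: 5, suit: clubs, row: 1], since suit is clubs.
No: [pile: 6, suit: clubs, row: 4], since suit is clubs.
Yes: [pile: 4, suit: spades, row: 5], since suit is spades.

No, No, Yes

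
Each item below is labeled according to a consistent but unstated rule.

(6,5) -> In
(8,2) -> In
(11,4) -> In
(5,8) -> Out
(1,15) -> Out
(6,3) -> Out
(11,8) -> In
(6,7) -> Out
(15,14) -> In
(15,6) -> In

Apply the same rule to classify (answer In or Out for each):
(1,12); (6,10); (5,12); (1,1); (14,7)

Out, Out, Out, Out, In

The rule appears to be: first > second AND sum ≥ 10.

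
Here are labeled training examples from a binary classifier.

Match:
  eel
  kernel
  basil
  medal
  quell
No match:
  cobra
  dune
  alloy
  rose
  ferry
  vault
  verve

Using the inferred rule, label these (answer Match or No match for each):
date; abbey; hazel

No match, No match, Match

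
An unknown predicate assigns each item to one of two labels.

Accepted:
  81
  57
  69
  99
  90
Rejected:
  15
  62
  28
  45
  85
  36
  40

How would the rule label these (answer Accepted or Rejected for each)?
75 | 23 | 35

Every 'Accepted' example satisfies: multiple of 3 AND at least 57. None of the 'Rejected' examples do.
75 → 75 = 3·25, 75 ≥ 57 → Accepted.
23 → 23 = 3·7 + 2, 23 < 57 → Rejected.
35 → 35 = 3·11 + 2, 35 < 57 → Rejected.

Accepted, Rejected, Rejected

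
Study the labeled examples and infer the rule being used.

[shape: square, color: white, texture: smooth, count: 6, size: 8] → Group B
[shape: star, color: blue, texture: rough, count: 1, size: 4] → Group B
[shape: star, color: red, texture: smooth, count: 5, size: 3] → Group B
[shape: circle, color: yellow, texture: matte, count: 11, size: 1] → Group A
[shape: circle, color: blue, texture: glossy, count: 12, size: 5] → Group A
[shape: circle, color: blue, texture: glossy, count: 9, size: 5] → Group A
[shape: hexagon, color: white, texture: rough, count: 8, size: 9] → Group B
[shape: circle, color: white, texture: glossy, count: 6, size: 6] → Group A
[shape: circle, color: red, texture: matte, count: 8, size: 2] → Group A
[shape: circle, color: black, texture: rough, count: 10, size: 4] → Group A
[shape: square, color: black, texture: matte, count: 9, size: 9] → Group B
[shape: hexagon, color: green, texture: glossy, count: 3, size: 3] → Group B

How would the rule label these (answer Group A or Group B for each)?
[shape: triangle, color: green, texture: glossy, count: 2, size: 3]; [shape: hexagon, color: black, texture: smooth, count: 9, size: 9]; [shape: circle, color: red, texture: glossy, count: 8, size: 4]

Group B, Group B, Group A

Checking candidate rules against both groups, what survives is: shape is circle.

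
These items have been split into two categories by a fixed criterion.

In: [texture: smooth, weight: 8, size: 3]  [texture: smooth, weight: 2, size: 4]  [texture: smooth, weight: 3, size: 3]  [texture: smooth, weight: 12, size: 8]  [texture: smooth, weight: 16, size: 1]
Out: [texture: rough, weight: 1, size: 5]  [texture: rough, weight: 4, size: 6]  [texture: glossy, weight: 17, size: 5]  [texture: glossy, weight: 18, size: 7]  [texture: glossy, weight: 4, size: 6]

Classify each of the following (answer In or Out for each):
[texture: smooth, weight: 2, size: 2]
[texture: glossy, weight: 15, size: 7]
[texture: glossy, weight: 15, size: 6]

In, Out, Out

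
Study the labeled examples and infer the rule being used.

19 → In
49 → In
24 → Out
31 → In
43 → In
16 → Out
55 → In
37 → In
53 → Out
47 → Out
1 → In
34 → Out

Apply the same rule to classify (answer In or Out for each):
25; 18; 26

In, Out, Out

The common property of the 'In' items is: ≡ 1 (mod 6). No 'Out' item has it.
In: 25, since 25 mod 6 = 1. Out: 18, since 18 mod 6 = 0. Out: 26, since 26 mod 6 = 2.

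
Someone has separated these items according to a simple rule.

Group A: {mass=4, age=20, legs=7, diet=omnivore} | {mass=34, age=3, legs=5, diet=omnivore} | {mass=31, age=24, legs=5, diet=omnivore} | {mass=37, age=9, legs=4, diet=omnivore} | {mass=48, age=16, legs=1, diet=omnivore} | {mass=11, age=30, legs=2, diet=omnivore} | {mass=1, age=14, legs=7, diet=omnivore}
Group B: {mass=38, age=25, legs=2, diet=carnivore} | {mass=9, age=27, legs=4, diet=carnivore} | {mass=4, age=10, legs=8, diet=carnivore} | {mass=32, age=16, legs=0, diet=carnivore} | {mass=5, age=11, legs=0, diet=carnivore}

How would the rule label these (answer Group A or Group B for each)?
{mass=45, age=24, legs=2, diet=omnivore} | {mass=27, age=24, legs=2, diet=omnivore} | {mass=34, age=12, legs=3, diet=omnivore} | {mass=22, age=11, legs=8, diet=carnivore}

Group A, Group A, Group A, Group B

The simplest hypothesis consistent with all the labels is: diet is omnivore.
{mass=45, age=24, legs=2, diet=omnivore} → diet is omnivore → Group A.
{mass=27, age=24, legs=2, diet=omnivore} → diet is omnivore → Group A.
{mass=34, age=12, legs=3, diet=omnivore} → diet is omnivore → Group A.
{mass=22, age=11, legs=8, diet=carnivore} → diet is carnivore → Group B.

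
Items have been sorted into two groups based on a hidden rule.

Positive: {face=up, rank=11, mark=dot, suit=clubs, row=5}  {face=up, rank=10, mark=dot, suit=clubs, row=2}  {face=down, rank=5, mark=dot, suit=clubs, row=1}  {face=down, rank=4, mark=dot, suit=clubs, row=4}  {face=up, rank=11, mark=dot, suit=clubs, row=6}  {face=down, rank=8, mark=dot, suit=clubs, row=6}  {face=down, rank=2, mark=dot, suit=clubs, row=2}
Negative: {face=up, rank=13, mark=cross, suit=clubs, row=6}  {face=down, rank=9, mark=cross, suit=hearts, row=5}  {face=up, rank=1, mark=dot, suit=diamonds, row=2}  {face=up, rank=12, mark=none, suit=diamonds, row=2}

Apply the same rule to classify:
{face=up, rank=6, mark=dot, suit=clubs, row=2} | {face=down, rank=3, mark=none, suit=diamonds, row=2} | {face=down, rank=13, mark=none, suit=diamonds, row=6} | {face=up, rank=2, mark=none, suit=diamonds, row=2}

All 'Positive' examples share one property — mark is dot AND suit is clubs — and every 'Negative' example lacks it.

Positive, Negative, Negative, Negative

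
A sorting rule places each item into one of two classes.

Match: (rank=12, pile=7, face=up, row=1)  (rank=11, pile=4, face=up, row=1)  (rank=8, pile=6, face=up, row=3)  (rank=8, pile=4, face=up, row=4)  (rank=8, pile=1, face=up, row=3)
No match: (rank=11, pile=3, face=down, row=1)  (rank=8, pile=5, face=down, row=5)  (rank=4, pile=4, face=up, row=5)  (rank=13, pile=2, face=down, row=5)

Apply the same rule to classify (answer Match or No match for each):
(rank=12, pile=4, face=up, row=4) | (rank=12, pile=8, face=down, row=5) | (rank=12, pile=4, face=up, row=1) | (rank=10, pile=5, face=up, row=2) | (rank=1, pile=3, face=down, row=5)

Match, No match, Match, Match, No match

One predicate separates the groups cleanly: face is up AND row ≤ 4.
(rank=12, pile=4, face=up, row=4): face is up, row = 4, matches → Match. (rank=12, pile=8, face=down, row=5): face is down, row = 5, doesn't match → No match. (rank=12, pile=4, face=up, row=1): face is up, row = 1, matches → Match. (rank=10, pile=5, face=up, row=2): face is up, row = 2, matches → Match. (rank=1, pile=3, face=down, row=5): face is down, row = 5, doesn't match → No match.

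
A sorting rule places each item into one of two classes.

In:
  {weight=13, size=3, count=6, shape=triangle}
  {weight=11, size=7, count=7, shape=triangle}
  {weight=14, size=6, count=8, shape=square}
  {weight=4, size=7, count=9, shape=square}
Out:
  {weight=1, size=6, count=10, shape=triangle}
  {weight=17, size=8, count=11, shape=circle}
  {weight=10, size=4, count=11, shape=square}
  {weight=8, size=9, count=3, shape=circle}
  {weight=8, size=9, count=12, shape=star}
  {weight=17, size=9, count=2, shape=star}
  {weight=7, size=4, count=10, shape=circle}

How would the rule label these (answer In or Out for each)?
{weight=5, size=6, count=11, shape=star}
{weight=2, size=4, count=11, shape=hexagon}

Out, Out

The simplest hypothesis consistent with all the labels is: count ≤ 9 AND size ≤ 7.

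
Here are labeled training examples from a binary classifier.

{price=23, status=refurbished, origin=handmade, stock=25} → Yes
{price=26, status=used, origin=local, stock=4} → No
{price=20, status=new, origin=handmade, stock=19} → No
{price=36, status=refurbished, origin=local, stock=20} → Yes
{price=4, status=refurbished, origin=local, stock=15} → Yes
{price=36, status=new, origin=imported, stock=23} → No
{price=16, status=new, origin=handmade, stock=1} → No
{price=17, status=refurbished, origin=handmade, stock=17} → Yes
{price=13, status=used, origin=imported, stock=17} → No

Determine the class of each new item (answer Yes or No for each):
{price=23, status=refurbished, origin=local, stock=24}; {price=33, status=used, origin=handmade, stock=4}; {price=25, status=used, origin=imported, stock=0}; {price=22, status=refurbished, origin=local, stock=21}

The rule appears to be: status is refurbished.
Yes: {price=23, status=refurbished, origin=local, stock=24}, since status is refurbished. No: {price=33, status=used, origin=handmade, stock=4}, since status is used. No: {price=25, status=used, origin=imported, stock=0}, since status is used. Yes: {price=22, status=refurbished, origin=local, stock=21}, since status is refurbished.

Yes, No, No, Yes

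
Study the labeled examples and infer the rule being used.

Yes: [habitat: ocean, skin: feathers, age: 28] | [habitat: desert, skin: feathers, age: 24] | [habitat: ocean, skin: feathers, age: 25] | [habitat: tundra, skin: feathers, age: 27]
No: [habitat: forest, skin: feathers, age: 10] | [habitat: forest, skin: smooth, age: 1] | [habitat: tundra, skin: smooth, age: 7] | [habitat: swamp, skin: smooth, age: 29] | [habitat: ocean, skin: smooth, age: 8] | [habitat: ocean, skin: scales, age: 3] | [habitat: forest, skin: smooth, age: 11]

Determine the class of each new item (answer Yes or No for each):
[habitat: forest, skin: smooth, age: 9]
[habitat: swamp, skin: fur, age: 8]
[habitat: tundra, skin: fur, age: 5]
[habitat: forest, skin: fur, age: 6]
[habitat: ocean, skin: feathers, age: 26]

No, No, No, No, Yes

Rule: skin is feathers AND age ≥ 11. This holds for each 'Yes' example and fails for each 'No' one.
[habitat: forest, skin: smooth, age: 9]: skin is smooth, age = 9 — does not satisfy this, so No.
[habitat: swamp, skin: fur, age: 8]: skin is fur, age = 8 — does not satisfy this, so No.
[habitat: tundra, skin: fur, age: 5]: skin is fur, age = 5 — does not satisfy this, so No.
[habitat: forest, skin: fur, age: 6]: skin is fur, age = 6 — does not satisfy this, so No.
[habitat: ocean, skin: feathers, age: 26]: skin is feathers, age = 26 — satisfies this, so Yes.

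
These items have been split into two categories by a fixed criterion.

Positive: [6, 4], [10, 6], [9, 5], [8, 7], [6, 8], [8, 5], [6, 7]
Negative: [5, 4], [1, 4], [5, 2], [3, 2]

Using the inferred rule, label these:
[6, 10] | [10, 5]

Positive, Positive

All 'Positive' examples share one property — sum ≥ 10 — and every 'Negative' example lacks it.
[6, 10]: Positive (6+10 = 16). [10, 5]: Positive (10+5 = 15).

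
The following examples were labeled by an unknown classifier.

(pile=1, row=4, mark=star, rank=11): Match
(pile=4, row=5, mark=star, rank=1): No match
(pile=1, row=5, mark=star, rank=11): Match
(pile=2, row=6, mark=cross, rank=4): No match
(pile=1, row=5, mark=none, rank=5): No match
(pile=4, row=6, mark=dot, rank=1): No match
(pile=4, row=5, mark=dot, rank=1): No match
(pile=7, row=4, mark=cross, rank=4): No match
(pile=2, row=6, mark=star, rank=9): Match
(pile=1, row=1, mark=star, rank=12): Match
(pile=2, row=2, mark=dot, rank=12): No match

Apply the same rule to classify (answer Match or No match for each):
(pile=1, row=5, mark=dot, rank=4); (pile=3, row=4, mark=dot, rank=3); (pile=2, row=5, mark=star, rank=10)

No match, No match, Match

The distinguishing property — mark is star AND pile ≤ 2 — holds for all the 'Match' cases and none of the 'No match' cases.
(pile=1, row=5, mark=dot, rank=4): mark is dot, pile = 1 — fails the rule, so No match.
(pile=3, row=4, mark=dot, rank=3): mark is dot, pile = 3 — fails the rule, so No match.
(pile=2, row=5, mark=star, rank=10): mark is star, pile = 2 — qualifies, so Match.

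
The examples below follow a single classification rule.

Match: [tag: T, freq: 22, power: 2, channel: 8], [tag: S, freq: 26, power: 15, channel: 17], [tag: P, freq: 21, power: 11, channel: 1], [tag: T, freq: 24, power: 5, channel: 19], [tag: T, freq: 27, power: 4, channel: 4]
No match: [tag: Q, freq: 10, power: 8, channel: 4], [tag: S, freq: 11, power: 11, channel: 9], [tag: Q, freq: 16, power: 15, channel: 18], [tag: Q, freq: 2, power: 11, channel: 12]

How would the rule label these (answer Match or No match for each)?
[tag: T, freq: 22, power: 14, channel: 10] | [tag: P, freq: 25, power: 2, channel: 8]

Match, Match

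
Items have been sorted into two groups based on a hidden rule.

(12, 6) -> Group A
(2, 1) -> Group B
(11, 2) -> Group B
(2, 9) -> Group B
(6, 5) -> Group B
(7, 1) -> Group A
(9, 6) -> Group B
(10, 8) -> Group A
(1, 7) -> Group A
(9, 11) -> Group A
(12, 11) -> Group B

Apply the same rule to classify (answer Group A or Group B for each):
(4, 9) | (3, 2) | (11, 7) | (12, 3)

Comparing the two groups points to one rule — sum is even.

Group B, Group B, Group A, Group B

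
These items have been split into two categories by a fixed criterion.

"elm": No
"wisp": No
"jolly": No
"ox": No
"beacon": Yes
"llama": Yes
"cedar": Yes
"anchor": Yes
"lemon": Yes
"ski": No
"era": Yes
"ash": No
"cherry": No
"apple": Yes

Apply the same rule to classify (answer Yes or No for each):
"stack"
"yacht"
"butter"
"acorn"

No, No, Yes, Yes

The pattern is that an item is 'Yes' exactly when: has ≥ 2 vowels.
"stack" — 1 vowel, hence No. "yacht" — 1 vowel, hence No. "butter" — 2 vowels, hence Yes. "acorn" — 2 vowels, hence Yes.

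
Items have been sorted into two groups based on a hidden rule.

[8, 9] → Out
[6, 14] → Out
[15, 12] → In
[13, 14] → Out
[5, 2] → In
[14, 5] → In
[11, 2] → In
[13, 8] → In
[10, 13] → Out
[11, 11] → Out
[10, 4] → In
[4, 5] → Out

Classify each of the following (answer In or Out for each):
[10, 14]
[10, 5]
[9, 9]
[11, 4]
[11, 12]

Out, In, Out, In, Out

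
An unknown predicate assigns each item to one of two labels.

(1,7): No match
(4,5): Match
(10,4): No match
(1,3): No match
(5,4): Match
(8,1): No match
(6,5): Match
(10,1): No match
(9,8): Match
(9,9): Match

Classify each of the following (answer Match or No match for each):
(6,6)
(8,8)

Match, Match

One predicate separates the groups cleanly: |first − second| ≤ 1.
(6,6) — |6−6| = 0, hence Match. (8,8) — |8−8| = 0, hence Match.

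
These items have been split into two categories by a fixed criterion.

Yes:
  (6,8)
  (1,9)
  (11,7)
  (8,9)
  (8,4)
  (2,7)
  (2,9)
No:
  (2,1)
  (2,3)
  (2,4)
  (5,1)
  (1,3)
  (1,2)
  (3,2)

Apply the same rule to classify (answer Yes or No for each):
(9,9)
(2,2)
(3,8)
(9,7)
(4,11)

The classifier is using: sum ≥ 9.
(9,9) → 9+9 = 18 → Yes. (2,2) → 2+2 = 4 → No. (3,8) → 3+8 = 11 → Yes. (9,7) → 9+7 = 16 → Yes. (4,11) → 4+11 = 15 → Yes.

Yes, No, Yes, Yes, Yes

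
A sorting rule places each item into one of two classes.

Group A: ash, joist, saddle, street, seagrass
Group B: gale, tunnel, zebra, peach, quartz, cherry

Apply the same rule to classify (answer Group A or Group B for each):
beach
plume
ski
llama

The rule appears to be: contains 's'.

Group B, Group B, Group A, Group B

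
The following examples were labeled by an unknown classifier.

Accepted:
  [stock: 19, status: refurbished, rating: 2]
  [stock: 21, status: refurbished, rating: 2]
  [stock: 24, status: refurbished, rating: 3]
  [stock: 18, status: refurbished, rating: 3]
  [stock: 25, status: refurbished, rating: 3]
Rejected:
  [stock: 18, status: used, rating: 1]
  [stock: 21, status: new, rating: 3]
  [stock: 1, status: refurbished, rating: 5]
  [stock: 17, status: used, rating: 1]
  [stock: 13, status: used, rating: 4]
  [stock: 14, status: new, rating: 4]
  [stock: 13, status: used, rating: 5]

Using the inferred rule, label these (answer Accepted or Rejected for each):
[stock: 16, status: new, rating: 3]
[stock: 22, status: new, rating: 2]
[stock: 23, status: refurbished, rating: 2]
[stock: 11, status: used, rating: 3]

Rejected, Rejected, Accepted, Rejected

The classifier is using: status is refurbished AND rating ≤ 3.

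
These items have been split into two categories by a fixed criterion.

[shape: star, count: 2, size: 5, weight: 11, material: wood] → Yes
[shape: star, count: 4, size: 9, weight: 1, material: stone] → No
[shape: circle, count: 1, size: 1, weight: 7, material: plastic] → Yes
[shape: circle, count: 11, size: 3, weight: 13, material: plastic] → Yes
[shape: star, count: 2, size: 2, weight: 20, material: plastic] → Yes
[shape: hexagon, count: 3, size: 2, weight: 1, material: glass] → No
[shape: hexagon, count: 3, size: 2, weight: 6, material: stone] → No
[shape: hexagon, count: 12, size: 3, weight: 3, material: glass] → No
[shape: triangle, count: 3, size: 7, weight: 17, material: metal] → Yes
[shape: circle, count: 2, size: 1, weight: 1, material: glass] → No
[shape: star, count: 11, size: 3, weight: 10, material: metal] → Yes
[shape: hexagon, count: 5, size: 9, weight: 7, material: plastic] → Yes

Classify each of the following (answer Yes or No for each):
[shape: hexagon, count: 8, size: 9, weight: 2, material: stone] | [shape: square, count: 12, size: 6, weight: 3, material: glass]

No, No

The simplest hypothesis consistent with all the labels is: weight ≥ 7.
[shape: hexagon, count: 8, size: 9, weight: 2, material: stone] — weight = 2, hence No. [shape: square, count: 12, size: 6, weight: 3, material: glass] — weight = 3, hence No.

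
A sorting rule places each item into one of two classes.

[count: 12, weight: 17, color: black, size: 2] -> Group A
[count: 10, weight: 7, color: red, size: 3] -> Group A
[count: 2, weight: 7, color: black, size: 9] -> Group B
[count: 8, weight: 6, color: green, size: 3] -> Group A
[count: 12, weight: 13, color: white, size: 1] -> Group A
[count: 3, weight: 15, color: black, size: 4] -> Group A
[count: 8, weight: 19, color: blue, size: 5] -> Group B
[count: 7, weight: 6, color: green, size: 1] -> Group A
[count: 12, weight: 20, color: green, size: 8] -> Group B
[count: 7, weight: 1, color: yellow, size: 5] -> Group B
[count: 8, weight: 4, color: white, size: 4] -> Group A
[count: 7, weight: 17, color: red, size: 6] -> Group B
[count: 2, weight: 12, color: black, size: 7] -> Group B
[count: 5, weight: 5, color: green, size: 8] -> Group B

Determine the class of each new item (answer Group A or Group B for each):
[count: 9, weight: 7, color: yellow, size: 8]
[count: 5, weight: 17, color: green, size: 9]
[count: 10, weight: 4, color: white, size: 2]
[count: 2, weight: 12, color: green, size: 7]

Group B, Group B, Group A, Group B

The rule appears to be: size ≤ 4.
[count: 9, weight: 7, color: yellow, size: 8] — size = 8, hence Group B.
[count: 5, weight: 17, color: green, size: 9] — size = 9, hence Group B.
[count: 10, weight: 4, color: white, size: 2] — size = 2, hence Group A.
[count: 2, weight: 12, color: green, size: 7] — size = 7, hence Group B.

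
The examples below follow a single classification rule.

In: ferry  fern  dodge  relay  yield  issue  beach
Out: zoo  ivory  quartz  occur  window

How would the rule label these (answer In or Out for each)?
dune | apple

One predicate separates the groups cleanly: contains 'e'.
dune → has 'e' → In.
apple → has 'e' → In.

In, In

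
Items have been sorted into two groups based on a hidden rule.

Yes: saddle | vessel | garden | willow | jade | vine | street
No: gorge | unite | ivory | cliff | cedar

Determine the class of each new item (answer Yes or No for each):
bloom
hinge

No, No

A rule that fits every label: even length — true of each 'Yes' example, false of each 'No' one.
bloom — length 5, hence No. hinge — length 5, hence No.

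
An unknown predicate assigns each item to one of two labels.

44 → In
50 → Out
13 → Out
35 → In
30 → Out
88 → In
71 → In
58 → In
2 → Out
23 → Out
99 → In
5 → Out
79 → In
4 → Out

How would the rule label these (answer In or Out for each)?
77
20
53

In, Out, In

Every 'In' example satisfies: digit sum ≥ 6. None of the 'Out' examples do.
77: digit sum 7+7 = 14, has this property → In. 20: digit sum 2+0 = 2, doesn't qualify → Out. 53: digit sum 5+3 = 8, has this property → In.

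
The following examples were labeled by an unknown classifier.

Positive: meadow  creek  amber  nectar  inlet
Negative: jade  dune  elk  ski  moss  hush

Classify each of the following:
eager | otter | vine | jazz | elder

Positive, Positive, Negative, Negative, Positive

A rule that fits every label: length ≥ 5 — true of each 'Positive' example, false of each 'Negative' one.
eager: Positive (length 5).
otter: Positive (length 5).
vine: Negative (length 4).
jazz: Negative (length 4).
elder: Positive (length 5).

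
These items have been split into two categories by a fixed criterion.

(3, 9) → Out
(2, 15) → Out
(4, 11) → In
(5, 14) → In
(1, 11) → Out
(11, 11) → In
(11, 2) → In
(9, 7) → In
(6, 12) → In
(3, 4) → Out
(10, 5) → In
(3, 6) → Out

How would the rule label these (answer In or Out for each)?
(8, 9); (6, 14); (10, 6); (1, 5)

In, In, In, Out

The rule appears to be: first ≥ 4.
(8, 9): first 8 — fits, so In.
(6, 14): first 6 — fits, so In.
(10, 6): first 10 — fits, so In.
(1, 5): first 1 — fails the rule, so Out.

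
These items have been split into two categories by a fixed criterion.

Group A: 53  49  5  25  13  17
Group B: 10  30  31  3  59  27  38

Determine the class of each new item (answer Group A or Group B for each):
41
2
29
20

Group A, Group B, Group A, Group B

Looking at the examples, the only property every 'Group A' case has and every 'Group B' case lacks is: ≡ 1 (mod 4).
41: Group A (41 mod 4 = 1). 2: Group B (2 mod 4 = 2). 29: Group A (29 mod 4 = 1). 20: Group B (20 mod 4 = 0).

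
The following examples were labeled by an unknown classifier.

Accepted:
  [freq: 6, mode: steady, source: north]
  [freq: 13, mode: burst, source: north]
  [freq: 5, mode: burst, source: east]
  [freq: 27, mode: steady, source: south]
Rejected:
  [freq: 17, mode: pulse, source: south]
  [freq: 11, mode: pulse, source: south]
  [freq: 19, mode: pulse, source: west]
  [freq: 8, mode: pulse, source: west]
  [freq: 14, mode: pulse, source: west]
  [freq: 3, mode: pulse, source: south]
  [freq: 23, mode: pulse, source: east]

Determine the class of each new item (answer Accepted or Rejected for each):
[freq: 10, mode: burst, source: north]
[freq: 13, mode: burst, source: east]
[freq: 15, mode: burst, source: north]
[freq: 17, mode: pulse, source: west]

Accepted, Accepted, Accepted, Rejected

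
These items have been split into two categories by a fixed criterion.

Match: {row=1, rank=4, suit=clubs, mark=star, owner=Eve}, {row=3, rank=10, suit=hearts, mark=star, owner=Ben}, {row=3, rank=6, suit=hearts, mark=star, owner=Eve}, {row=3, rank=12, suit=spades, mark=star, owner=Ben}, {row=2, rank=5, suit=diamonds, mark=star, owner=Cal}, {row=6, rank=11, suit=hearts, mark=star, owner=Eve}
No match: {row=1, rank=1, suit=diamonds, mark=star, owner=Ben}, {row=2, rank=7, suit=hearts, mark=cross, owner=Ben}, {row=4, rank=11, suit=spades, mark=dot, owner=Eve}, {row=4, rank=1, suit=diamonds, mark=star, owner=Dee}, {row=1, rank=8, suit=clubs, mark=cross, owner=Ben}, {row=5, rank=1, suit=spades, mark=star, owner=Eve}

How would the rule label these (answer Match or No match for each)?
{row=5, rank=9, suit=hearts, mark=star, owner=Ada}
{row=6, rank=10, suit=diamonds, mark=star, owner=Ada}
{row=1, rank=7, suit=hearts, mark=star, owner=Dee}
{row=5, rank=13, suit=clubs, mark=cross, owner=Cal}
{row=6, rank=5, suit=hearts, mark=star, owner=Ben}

The pattern is that an item is 'Match' exactly when: mark is star AND rank ≥ 4.
{row=5, rank=9, suit=hearts, mark=star, owner=Ada} — mark is star, rank = 9, hence Match. {row=6, rank=10, suit=diamonds, mark=star, owner=Ada} — mark is star, rank = 10, hence Match. {row=1, rank=7, suit=hearts, mark=star, owner=Dee} — mark is star, rank = 7, hence Match. {row=5, rank=13, suit=clubs, mark=cross, owner=Cal} — mark is cross, rank = 13, hence No match. {row=6, rank=5, suit=hearts, mark=star, owner=Ben} — mark is star, rank = 5, hence Match.

Match, Match, Match, No match, Match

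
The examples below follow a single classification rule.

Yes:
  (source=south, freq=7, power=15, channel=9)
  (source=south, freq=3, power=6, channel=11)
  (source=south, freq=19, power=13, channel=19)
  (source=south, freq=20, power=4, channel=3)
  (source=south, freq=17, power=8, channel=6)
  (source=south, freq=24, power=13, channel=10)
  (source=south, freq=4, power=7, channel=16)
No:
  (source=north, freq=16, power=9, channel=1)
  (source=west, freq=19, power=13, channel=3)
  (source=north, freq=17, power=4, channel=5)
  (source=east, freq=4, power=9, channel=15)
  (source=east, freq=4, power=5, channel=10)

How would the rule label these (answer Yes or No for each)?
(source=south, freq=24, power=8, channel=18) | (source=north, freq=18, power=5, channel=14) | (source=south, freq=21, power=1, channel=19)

Yes, No, Yes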